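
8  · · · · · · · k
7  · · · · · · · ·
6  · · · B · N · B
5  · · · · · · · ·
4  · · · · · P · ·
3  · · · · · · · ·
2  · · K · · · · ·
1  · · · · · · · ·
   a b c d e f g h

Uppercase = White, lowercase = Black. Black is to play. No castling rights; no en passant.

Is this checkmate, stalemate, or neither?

Black to move; black king on h8.
In check: no.
King squares — g7: attacked by Bh6; h7: attacked by Nf6; g8: attacked by Nf6.
Legal moves for Black: none.
Not in check and no legal moves → stalemate.

stalemate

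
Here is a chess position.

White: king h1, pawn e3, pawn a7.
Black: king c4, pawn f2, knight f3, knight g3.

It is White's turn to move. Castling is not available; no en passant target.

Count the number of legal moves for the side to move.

White to move; king on h1.
In check: yes, from the black knight on g3.
Legal moves: Kg2.
Count: 1.

1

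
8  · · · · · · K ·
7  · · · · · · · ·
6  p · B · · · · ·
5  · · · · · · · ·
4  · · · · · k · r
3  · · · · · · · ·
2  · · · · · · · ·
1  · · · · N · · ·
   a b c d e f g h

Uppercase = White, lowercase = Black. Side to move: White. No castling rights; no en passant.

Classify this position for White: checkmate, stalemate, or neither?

White to move; white king on g8.
In check: no.
Legal moves for White: Kf8, Kg7, Kf7, Be8, Ba8, Bd7, Bb7, Bd5, Bb5, Be4, Ba4, Bf3, Bg2, Bh1, Nf3, Nd3+, Ng2+, Nc2.
White has 18 legal moves and is not in check → neither.

neither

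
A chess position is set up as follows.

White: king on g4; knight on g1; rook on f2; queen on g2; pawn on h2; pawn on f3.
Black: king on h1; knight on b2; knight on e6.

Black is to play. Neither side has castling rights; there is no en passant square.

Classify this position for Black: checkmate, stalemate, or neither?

Black to move; black king on h1.
In check: yes, from the white queen on g2.
King squares — g1: attacked by Qg2; g2: attacked by Rf2; h2: attacked by Qg2.
Legal moves for Black: none.
In check with no legal moves → checkmate.

checkmate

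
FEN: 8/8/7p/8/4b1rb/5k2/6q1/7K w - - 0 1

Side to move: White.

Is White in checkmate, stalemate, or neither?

checkmate

White to move; white king on h1.
In check: yes, from the black queen on g2.
King squares — g1: attacked by Qg2; g2: attacked by Kf3; h2: attacked by Qg2.
Legal moves for White: none.
In check with no legal moves → checkmate.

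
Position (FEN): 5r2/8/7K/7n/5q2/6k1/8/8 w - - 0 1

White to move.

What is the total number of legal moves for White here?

White to move; king on h6.
In check: yes, from the black queen on f4.
Legal moves: Kh7, Kg6, Kxh5.
Count: 3.

3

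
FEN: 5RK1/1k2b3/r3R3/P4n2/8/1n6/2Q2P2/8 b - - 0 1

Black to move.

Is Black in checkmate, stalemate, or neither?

neither

Black to move; black king on b7.
In check: no.
Legal moves for Black include: Bxf8, Bd8, Bf6, Bd6, Bg5, Bc5, Bh4, Bb4, Ba3, Ka7, Ra8, Ra7, Rxe6, Rd6, Rc6, Rb6, Rxa5, Ng7, ... (list truncated; more exist).
Black has legal moves and is not in check → neither.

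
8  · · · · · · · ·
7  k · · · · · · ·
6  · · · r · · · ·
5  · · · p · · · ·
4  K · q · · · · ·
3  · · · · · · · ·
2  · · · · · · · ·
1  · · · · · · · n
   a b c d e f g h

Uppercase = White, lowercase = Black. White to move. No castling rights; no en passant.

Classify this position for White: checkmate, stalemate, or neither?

White to move; white king on a4.
In check: yes, from the black queen on c4.
King squares — a3: available; b3: attacked by Qc4; b4: attacked by Qc4; a5: available; b5: attacked by Qc4.
Legal moves for White: Ka5, Ka3.
White is in check but has 2 legal moves → neither.

neither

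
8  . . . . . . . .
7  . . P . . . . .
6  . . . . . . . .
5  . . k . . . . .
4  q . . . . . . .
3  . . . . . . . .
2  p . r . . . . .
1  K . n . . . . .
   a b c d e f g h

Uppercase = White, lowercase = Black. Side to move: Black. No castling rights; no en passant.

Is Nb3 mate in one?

After Nb3: white king on a1; in check: yes, from the black knight on b3.
King squares — b1: attacked by Pa2; a2: attacked by Rc2; b2: attacked by Rc2.
White has no legal moves → checkmate.

yes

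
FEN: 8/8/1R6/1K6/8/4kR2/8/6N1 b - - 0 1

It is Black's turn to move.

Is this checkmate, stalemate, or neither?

Black to move; black king on e3.
In check: yes, from the white rook on f3.
Legal moves for Black: Ke4, Kd4, Kd2.
Black is in check but has 3 legal moves → neither.

neither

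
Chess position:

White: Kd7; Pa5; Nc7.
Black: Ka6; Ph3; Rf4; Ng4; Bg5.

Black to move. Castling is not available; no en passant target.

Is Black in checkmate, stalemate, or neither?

Black to move; black king on a6.
In check: yes, from the white knight on c7.
King squares — a5: available; b5: attacked by Nc7; b6: attacked by Pa5; a7: available; b7: available.
Legal moves for Black: Kb7, Ka7, Kxa5.
Black is in check but has 3 legal moves → neither.

neither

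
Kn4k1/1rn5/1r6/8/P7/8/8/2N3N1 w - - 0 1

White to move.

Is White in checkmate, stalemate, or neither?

White to move; white king on a8.
In check: yes, from the black knight on c7.
King squares — a7: attacked by Rb7; b7: attacked by Rb6; b8: attacked by Rb7.
Legal moves for White: none.
In check with no legal moves → checkmate.

checkmate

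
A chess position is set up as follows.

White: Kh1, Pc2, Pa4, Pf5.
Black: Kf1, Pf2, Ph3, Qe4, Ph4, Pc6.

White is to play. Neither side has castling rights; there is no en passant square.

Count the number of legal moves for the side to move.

White to move; king on h1.
In check: yes, from the black queen on e4.
Legal moves: Kh2.
Count: 1.

1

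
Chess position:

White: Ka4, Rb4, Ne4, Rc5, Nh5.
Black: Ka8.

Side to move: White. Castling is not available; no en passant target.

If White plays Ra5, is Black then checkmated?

After Ra5: black king on a8; in check: yes, from the white rook on a5.
King squares — a7: attacked by Ra5; b7: attacked by Rb4; b8: attacked by Rb4.
Black has no legal moves → checkmate.

yes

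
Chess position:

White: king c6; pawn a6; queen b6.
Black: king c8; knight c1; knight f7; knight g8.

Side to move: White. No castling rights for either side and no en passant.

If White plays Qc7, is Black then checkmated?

After Qc7: black king on c8; in check: yes, from the white queen on c7.
King squares — b7: attacked by Pa6; c7: attacked by Kc6; d7: attacked by Kc6; b8: attacked by Qc7; d8: attacked by Qc7.
Black has no legal moves → checkmate.

yes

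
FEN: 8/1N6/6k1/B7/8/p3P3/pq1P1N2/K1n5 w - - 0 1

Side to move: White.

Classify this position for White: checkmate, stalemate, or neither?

checkmate

White to move; white king on a1.
In check: yes, from the black queen on b2.
King squares — b1: attacked by Pa2; a2: attacked by Nc1; b2: attacked by Pa3.
Legal moves for White: none.
In check with no legal moves → checkmate.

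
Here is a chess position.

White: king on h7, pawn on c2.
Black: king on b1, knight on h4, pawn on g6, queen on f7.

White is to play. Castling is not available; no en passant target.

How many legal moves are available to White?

2

White to move; king on h7.
In check: yes, from the black queen on f7.
Legal moves: Kh8, Kh6.
Count: 2.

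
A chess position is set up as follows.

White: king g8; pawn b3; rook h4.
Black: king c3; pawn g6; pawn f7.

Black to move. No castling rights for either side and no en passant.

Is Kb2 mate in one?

no

After Kb2: white king on g8; in check: no.
White is not in check, so this cannot be checkmate.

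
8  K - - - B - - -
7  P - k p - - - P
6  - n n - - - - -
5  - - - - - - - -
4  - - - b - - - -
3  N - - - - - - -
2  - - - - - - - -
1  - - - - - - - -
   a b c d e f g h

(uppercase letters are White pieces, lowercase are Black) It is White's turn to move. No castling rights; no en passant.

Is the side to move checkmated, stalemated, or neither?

checkmate

White to move; white king on a8.
In check: yes, from the black knight on b6.
King squares — a7: own pawn; b7: attacked by Kc7; b8: attacked by Nc6.
Legal moves for White: none.
In check with no legal moves → checkmate.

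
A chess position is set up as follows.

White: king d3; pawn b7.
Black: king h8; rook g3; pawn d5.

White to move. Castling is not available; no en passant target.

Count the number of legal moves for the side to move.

4

White to move; king on d3.
In check: yes, from the black rook on g3.
Legal moves: Kd4, Ke2, Kd2, Kc2.
Count: 4.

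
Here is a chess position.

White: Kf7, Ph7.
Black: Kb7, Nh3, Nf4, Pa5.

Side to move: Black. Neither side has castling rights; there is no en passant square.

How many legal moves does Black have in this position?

Black to move; king on b7.
In check: no.
Legal moves: Kc8, Kb8, Ka8, Kc7, Ka7, Kc6, Kb6, Ka6, Ng6, Ne6, Nh5, Nd5, Nd3, Ng2, Ne2, Ng5+, Nf2, Ng1, a4.
Count: 19.

19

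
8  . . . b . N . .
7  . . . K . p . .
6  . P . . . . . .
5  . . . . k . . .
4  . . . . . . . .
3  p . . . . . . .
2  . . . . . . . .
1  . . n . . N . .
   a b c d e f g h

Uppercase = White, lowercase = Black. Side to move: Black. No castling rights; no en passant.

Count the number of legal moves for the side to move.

Black to move; king on e5.
In check: no.
Legal moves: Be7, Bc7, Bf6, Bxb6, Bg5, Bh4, Kf6, Kf5, Kd5, Kf4, Ke4, Kd4, Nd3, Nb3, Ne2, Na2, f6, a2, f5.
Count: 19.

19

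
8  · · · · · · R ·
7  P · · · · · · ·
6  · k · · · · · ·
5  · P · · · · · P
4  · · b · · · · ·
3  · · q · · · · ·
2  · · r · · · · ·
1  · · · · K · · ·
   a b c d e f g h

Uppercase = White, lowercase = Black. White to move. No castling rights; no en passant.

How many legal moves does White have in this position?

White to move; king on e1.
In check: yes, from the black queen on c3.
Legal moves: Kd1.
Count: 1.

1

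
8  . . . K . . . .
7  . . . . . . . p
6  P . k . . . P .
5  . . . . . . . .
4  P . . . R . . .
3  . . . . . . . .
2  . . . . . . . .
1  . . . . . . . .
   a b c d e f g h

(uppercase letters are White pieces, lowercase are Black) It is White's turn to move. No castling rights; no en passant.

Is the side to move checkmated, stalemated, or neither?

White to move; white king on d8.
In check: no.
Legal moves for White include: Ke8, Kc8, Ke7, Re8, Re7, Re6+, Re5, Rh4, Rg4, Rf4, Rd4, Rc4+, Rb4, Re3, Re2, Re1, gxh7, g7, ... (list truncated; more exist).
White has legal moves and is not in check → neither.

neither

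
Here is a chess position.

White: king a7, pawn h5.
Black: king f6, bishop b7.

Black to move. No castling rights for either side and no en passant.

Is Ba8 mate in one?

After Ba8: white king on a7; in check: no.
White is not in check, so this cannot be checkmate.

no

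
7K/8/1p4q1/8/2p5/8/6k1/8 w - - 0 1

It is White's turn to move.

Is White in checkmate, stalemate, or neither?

White to move; white king on h8.
In check: no.
King squares — g7: attacked by Qg6; h7: attacked by Qg6; g8: attacked by Qg6.
Legal moves for White: none.
Not in check and no legal moves → stalemate.

stalemate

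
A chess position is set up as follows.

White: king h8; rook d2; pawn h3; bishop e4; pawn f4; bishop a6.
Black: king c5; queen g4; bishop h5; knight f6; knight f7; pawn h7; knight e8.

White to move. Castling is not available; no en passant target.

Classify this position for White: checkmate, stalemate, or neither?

White to move; white king on h8.
In check: yes, from the black knight on f7.
King squares — g7: attacked by Qg4; h7: attacked by Nf6; g8: attacked by Qg4.
Legal moves for White: none.
In check with no legal moves → checkmate.

checkmate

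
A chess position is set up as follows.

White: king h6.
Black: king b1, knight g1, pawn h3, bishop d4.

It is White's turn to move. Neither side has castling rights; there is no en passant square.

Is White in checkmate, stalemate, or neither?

White to move; white king on h6.
In check: no.
Legal moves for White: Kh7, Kg6, Kh5, Kg5.
White has 4 legal moves and is not in check → neither.

neither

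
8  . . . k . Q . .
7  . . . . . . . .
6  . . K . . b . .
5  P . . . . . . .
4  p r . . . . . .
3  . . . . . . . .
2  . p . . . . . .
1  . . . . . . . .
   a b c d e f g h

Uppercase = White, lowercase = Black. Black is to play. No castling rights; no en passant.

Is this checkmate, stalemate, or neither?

Black to move; black king on d8.
In check: yes, from the white queen on f8.
King squares — c7: attacked by Kc6; d7: attacked by Kc6; e7: attacked by Qf8; c8: attacked by Qf8; e8: attacked by Qf8.
Legal moves for Black: none.
In check with no legal moves → checkmate.

checkmate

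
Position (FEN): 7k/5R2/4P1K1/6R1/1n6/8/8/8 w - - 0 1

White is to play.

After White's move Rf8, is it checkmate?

yes

After Rf8: black king on h8; in check: yes, from the white rook on f8.
King squares — g7: attacked by Kg6; h7: attacked by Kg6; g8: attacked by Rf8.
Black has no legal moves → checkmate.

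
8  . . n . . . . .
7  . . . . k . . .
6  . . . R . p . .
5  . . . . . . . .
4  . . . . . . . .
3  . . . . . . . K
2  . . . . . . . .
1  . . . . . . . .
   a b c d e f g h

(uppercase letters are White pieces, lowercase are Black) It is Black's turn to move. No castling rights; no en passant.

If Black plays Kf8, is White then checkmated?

no

After Kf8: white king on h3; in check: no.
White is not in check, so this cannot be checkmate.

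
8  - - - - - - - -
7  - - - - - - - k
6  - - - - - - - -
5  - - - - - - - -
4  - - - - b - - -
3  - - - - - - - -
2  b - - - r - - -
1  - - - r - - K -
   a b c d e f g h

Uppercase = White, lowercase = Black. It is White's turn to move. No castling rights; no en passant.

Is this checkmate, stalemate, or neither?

White to move; white king on g1.
In check: yes, from the black rook on d1.
King squares — f1: attacked by Rd1; h1: attacked by Rd1; f2: attacked by Re2; g2: attacked by Re2; h2: attacked by Re2.
Legal moves for White: none.
In check with no legal moves → checkmate.

checkmate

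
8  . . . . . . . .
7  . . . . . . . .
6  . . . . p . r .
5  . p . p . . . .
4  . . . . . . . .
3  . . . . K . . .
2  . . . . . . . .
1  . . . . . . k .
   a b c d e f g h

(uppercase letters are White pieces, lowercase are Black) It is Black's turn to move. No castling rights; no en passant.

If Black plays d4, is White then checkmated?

no

After d4: white king on e3; in check: yes, from the black pawn on d4.
White has 7 legal replies: Kf4, Ke4, Kxd4, Kf3, Kd3, Ke2, Kd2.
In check but a legal move exists → not checkmate.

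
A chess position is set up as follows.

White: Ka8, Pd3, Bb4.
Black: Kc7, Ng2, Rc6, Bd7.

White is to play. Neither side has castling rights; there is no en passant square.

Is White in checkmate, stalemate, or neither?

neither

White to move; white king on a8.
In check: no.
Legal moves for White: Ka7, Bf8, Be7, Bd6+, Bc5, Ba5+, Bc3, Ba3, Bd2, Be1, d4.
White has 11 legal moves and is not in check → neither.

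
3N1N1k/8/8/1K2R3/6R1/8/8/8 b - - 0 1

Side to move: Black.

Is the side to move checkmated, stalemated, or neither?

stalemate

Black to move; black king on h8.
In check: no.
King squares — g7: attacked by Rg4; h7: attacked by Nf8; g8: attacked by Rg4.
Legal moves for Black: none.
Not in check and no legal moves → stalemate.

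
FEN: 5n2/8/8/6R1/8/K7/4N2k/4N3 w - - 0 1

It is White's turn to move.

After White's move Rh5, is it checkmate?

yes

After Rh5: black king on h2; in check: yes, from the white rook on h5.
King squares — g1: attacked by Ne2; h1: attacked by Rh5; g2: attacked by Ne1; g3: attacked by Ne2; h3: attacked by Rh5.
Black has no legal moves → checkmate.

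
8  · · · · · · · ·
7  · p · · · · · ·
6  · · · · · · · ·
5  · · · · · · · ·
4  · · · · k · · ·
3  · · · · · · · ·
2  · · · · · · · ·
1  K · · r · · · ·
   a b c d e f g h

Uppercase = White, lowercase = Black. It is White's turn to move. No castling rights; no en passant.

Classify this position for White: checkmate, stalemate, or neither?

White to move; white king on a1.
In check: yes, from the black rook on d1.
King squares — b1: attacked by Rd1; a2: available; b2: available.
Legal moves for White: Kb2, Ka2.
White is in check but has 2 legal moves → neither.

neither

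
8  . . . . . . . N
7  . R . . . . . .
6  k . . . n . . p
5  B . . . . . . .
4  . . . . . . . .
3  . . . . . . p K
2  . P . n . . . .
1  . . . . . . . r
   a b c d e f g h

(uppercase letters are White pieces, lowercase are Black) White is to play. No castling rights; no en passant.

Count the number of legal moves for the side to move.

3

White to move; king on h3.
In check: yes, from the black rook on h1.
Legal moves: Kg4, Kxg3, Kg2.
Count: 3.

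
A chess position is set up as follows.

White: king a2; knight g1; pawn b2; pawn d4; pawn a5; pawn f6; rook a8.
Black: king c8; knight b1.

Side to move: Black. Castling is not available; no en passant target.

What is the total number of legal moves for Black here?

Black to move; king on c8.
In check: yes, from the white rook on a8.
Legal moves: Kd7, Kc7, Kb7.
Count: 3.

3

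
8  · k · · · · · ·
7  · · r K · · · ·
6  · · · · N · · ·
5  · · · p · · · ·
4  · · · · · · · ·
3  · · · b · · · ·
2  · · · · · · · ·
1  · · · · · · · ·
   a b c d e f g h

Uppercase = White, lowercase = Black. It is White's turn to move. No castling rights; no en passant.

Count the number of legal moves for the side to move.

White to move; king on d7.
In check: yes, from the black rook on c7.
Legal moves: Ke8, Kd8, Kd6, Nxc7.
Count: 4.

4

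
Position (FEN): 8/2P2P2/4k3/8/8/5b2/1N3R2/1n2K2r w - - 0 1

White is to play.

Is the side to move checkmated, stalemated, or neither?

neither

White to move; white king on e1.
In check: yes, from the black rook on h1.
King squares — d1: attacked by Rh1; f1: attacked by Rh1; d2: attacked by Nb1; e2: attacked by Bf3; f2: own rook.
Legal moves for White: Rf1.
White is in check but has 1 legal move → neither.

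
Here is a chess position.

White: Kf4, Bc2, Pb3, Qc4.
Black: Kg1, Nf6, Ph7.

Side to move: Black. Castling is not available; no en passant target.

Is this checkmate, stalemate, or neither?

Black to move; black king on g1.
In check: no.
Legal moves for Black: Ng8, Ne8, Nd7, Nh5+, Nd5+, Ng4, Ne4, Kh2, Kg2, Kf2, Kh1, h6, h5.
Black has 13 legal moves and is not in check → neither.

neither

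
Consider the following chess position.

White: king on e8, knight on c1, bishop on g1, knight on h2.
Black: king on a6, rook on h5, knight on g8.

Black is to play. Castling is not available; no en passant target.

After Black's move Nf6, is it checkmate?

no

After Nf6: white king on e8; in check: yes, from the black knight on f6.
White has 4 legal replies: Kf8, Kd8, Kf7, Ke7.
In check but a legal move exists → not checkmate.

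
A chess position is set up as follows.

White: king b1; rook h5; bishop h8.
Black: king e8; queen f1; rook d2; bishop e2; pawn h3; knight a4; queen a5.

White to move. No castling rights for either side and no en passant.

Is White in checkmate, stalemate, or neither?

White to move; white king on b1.
In check: yes, from the black queen on f1.
King squares — a1: attacked by Qf1; c1: attacked by Qf1; a2: attacked by Rd2; b2: attacked by Rd2; c2: attacked by Rd2.
Legal moves for White: none.
In check with no legal moves → checkmate.

checkmate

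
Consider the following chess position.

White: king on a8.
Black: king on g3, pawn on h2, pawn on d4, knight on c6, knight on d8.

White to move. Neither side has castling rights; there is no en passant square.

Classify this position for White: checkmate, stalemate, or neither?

stalemate

White to move; white king on a8.
In check: no.
King squares — a7: attacked by Nc6; b7: attacked by Nd8; b8: attacked by Nc6.
Legal moves for White: none.
Not in check and no legal moves → stalemate.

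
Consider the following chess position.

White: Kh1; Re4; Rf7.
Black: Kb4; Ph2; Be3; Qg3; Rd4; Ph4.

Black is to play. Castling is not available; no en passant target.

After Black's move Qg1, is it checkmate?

yes

After Qg1: white king on h1; in check: yes, from the black queen on g1.
King squares — g1: attacked by Ph2; g2: attacked by Qg1; h2: attacked by Qg1.
White has no legal moves → checkmate.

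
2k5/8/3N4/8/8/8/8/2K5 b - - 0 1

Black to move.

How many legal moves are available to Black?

4

Black to move; king on c8.
In check: yes, from the white knight on d6.
Legal moves: Kd8, Kb8, Kd7, Kc7.
Count: 4.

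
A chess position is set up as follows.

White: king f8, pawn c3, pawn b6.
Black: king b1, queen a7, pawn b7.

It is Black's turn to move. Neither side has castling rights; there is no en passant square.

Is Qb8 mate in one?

After Qb8: white king on f8; in check: yes, from the black queen on b8.
White has 3 legal replies: Kg7, Kf7, Ke7.
In check but a legal move exists → not checkmate.

no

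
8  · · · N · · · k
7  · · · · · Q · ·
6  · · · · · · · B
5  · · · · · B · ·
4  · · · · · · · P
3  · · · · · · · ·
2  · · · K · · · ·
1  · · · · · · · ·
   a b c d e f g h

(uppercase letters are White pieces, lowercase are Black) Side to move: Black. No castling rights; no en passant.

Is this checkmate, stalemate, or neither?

Black to move; black king on h8.
In check: no.
King squares — g7: attacked by Bh6; h7: attacked by Bf5; g8: attacked by Qf7.
Legal moves for Black: none.
Not in check and no legal moves → stalemate.

stalemate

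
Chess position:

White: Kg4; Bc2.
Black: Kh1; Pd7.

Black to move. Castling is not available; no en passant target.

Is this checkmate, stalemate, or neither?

neither

Black to move; black king on h1.
In check: no.
Legal moves for Black: Kh2, Kg2, Kg1, d6, d5.
Black has 5 legal moves and is not in check → neither.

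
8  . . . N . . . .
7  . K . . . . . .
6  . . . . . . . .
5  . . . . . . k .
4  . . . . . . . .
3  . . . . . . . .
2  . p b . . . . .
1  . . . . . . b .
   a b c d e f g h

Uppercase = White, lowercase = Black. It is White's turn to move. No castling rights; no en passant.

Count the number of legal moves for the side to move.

White to move; king on b7.
In check: no.
Legal moves: Nf7+, Ne6+, Nc6, Kc8, Kb8, Ka8, Kc7, Kc6, Ka6.
Count: 9.

9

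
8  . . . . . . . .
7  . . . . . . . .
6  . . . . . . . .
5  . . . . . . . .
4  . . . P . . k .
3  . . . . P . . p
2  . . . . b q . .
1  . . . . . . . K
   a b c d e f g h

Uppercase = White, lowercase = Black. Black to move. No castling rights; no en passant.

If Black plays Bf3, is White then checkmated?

After Bf3: white king on h1; in check: yes, from the black bishop on f3.
King squares — g1: attacked by Qf2; g2: attacked by Qf2; h2: attacked by Qf2.
White has no legal moves → checkmate.

yes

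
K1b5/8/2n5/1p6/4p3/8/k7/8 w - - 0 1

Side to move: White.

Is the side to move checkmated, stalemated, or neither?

stalemate

White to move; white king on a8.
In check: no.
King squares — a7: attacked by Nc6; b7: attacked by Bc8; b8: attacked by Nc6.
Legal moves for White: none.
Not in check and no legal moves → stalemate.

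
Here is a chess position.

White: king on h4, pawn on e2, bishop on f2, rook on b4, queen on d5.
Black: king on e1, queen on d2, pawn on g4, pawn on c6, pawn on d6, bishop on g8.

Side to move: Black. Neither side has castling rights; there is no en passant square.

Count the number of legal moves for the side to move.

Black to move; king on e1.
In check: yes, from the white bishop on f2.
Legal moves: Kxf2, Kxe2, Kf1, Kd1.
Count: 4.

4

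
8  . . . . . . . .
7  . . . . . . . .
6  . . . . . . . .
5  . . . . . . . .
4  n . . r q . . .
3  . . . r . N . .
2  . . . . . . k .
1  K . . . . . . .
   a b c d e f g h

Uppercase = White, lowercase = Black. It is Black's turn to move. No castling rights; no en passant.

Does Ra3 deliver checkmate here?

yes

After Ra3: white king on a1; in check: yes, from the black rook on a3.
King squares — b1: attacked by Qe4; a2: attacked by Ra3; b2: attacked by Na4.
White has no legal moves → checkmate.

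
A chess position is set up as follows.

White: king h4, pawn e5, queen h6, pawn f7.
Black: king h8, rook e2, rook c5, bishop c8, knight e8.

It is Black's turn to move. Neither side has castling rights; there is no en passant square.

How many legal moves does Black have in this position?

Black to move; king on h8.
In check: yes, from the white queen on h6.
Legal moves: none.
Count: 0.

0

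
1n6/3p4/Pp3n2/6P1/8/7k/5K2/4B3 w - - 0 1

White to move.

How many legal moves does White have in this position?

White to move; king on f2.
In check: no.
Legal moves: Kf3, Ke3, Ke2, Kg1, Kf1, Ba5, Bb4, Bc3, Bd2, gxf6, a7, g6.
Count: 12.

12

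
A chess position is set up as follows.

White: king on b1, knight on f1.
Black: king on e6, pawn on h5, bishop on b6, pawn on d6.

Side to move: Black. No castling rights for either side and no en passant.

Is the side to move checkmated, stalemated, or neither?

neither

Black to move; black king on e6.
In check: no.
Legal moves for Black: Kf7, Ke7, Kd7, Kf6, Kf5, Ke5, Kd5, Bd8, Bc7, Ba7, Bc5, Ba5, Bd4, Be3, Bf2, Bg1, d5, h4.
Black has 18 legal moves and is not in check → neither.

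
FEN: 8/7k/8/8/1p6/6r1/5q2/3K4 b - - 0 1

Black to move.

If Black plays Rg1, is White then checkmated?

yes

After Rg1: white king on d1; in check: yes, from the black rook on g1.
King squares — c1: attacked by Rg1; e1: attacked by Rg1; c2: attacked by Qf2; d2: attacked by Qf2; e2: attacked by Qf2.
White has no legal moves → checkmate.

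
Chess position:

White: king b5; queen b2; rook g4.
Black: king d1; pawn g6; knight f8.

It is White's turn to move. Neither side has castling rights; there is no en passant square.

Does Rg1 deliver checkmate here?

yes

After Rg1: black king on d1; in check: yes, from the white rook on g1.
King squares — c1: attacked by Rg1; e1: attacked by Rg1; c2: attacked by Qb2; d2: attacked by Qb2; e2: attacked by Qb2.
Black has no legal moves → checkmate.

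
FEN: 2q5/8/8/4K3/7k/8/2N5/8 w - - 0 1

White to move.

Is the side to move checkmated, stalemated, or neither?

neither

White to move; white king on e5.
In check: no.
Legal moves for White: Kf6, Kd6, Kd5, Kf4, Ke4, Kd4, Nd4, Nb4, Ne3, Na3, Ne1, Na1.
White has 12 legal moves and is not in check → neither.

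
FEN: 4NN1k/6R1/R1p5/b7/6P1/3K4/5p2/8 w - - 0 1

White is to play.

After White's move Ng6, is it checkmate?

After Ng6: black king on h8; in check: yes, from the white knight on g6.
King squares — g7: attacked by Ne8; h7: attacked by Rg7; g8: attacked by Rg7.
Black has no legal moves → checkmate.

yes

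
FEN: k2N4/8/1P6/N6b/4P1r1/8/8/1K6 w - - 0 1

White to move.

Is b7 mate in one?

After b7: black king on a8; in check: yes, from the white pawn on b7.
Black has 2 legal replies: Kb8, Ka7.
In check but a legal move exists → not checkmate.

no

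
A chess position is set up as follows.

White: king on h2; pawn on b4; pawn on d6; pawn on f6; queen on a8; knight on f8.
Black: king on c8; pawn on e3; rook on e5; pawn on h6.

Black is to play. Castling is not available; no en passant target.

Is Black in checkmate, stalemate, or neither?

checkmate

Black to move; black king on c8.
In check: yes, from the white queen on a8.
King squares — b7: attacked by Qa8; c7: attacked by Pd6; d7: attacked by Nf8; b8: attacked by Qa8; d8: attacked by Qa8.
Legal moves for Black: none.
In check with no legal moves → checkmate.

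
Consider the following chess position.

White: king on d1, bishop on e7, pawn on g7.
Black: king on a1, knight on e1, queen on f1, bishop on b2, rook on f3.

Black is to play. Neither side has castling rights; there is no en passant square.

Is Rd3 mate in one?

After Rd3: white king on d1; in check: yes, from the black rook on d3.
King squares — c1: attacked by Bb2; e1: attacked by Qf1; c2: attacked by Ne1; d2: attacked by Rd3; e2: attacked by Qf1.
White has no legal moves → checkmate.

yes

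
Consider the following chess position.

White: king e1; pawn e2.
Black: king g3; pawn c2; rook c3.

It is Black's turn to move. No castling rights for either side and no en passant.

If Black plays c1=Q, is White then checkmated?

After c1=Q: white king on e1; in check: yes, from the black queen on c1.
King squares — d1: attacked by Qc1; f1: attacked by Qc1; d2: attacked by Qc1; e2: own pawn; f2: attacked by Kg3.
White has no legal moves → checkmate.

yes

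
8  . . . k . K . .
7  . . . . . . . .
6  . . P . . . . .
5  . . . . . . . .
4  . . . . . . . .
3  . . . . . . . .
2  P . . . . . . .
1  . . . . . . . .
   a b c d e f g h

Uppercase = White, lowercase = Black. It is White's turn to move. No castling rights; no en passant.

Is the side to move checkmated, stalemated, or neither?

White to move; white king on f8.
In check: no.
Legal moves for White: Kg8, Kg7, Kf7, c7+, a3, a4.
White has 6 legal moves and is not in check → neither.

neither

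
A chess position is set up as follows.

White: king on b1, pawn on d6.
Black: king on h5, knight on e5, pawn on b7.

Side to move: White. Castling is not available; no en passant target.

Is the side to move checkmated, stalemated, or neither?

White to move; white king on b1.
In check: no.
Legal moves for White: Kc2, Kb2, Ka2, Kc1, Ka1, d7.
White has 6 legal moves and is not in check → neither.

neither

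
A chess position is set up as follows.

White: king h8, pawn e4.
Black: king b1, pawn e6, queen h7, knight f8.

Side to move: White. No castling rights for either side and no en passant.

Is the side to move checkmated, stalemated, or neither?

White to move; white king on h8.
In check: yes, from the black queen on h7.
King squares — g7: attacked by Qh7; h7: attacked by Nf8; g8: attacked by Qh7.
Legal moves for White: none.
In check with no legal moves → checkmate.

checkmate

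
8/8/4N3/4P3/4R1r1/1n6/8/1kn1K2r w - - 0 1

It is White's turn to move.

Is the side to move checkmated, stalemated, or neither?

White to move; white king on e1.
In check: yes, from the black rook on h1.
Legal moves for White: Kf2.
White is in check but has 1 legal move → neither.

neither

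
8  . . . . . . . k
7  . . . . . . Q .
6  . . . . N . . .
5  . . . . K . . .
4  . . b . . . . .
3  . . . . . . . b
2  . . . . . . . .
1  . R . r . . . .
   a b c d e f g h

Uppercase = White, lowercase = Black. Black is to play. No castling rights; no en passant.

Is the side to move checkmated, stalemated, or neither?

checkmate

Black to move; black king on h8.
In check: yes, from the white queen on g7.
King squares — g7: attacked by Ne6; h7: attacked by Qg7; g8: attacked by Qg7.
Legal moves for Black: none.
In check with no legal moves → checkmate.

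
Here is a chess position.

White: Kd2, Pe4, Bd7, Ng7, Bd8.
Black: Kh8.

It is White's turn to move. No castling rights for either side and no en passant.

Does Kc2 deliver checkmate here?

After Kc2: black king on h8; in check: no.
Black is not in check, so this cannot be checkmate.

no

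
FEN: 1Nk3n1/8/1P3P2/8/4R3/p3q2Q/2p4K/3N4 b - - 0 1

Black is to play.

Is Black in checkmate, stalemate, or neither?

Black to move; black king on c8.
In check: yes, from the white queen on h3.
Legal moves for Black: Kd8, Kxb8, Kb7, Qxh3+.
Black is in check but has 4 legal moves → neither.

neither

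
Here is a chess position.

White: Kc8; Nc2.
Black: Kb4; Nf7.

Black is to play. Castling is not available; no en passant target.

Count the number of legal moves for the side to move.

Black to move; king on b4.
In check: yes, from the white knight on c2.
Legal moves: Kc5, Kb5, Ka5, Kc4, Ka4, Kc3, Kb3.
Count: 7.

7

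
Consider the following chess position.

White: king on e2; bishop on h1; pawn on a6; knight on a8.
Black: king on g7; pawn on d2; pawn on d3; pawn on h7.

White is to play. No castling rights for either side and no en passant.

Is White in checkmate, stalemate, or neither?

White to move; white king on e2.
In check: yes, from the black pawn on d3.
King squares — d1: available; e1: attacked by Pd2; f1: available; d2: available; f2: available; d3: available; e3: available; f3: available.
Legal moves for White: Kf3, Ke3, Kxd3, Kf2, Kxd2, Kf1, Kd1.
White is in check but has 7 legal moves → neither.

neither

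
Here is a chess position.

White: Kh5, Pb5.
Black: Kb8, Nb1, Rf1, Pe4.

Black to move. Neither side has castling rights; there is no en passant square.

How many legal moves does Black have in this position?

Black to move; king on b8.
In check: no.
Legal moves: Kc8, Ka8, Kc7, Kb7, Ka7, Rf8, Rf7, Rf6, Rf5+, Rf4, Rf3, Rf2, Rh1+, Rg1, Re1, Rd1, Rc1, Nc3, Na3, Nd2, e3.
Count: 21.

21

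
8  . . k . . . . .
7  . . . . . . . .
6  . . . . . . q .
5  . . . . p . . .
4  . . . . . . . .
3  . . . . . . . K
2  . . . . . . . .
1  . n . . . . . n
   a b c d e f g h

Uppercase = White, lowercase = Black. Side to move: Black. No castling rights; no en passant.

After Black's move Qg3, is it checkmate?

yes

After Qg3: white king on h3; in check: yes, from the black queen on g3.
King squares — g2: attacked by Qg3; h2: attacked by Qg3; g3: attacked by Nh1; g4: attacked by Qg3; h4: attacked by Qg3.
White has no legal moves → checkmate.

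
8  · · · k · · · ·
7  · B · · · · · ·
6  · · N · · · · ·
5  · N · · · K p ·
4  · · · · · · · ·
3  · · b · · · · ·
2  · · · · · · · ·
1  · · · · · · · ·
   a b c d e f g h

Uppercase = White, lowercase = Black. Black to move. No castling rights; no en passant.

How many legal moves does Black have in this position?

2

Black to move; king on d8.
In check: yes, from the white knight on c6.
Legal moves: Ke8, Kd7.
Count: 2.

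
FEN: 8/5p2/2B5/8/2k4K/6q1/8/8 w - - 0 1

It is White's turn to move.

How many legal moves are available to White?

White to move; king on h4.
In check: yes, from the black queen on g3.
Legal moves: Kh5, Kxg3.
Count: 2.

2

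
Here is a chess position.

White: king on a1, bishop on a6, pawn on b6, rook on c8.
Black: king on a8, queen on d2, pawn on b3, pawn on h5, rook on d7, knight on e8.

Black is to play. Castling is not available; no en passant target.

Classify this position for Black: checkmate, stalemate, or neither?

checkmate

Black to move; black king on a8.
In check: yes, from the white rook on c8.
King squares — a7: attacked by Pb6; b7: attacked by Ba6; b8: attacked by Rc8.
Legal moves for Black: none.
In check with no legal moves → checkmate.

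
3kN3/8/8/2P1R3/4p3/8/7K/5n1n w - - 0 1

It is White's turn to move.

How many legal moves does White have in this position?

4

White to move; king on h2.
In check: yes, from the black knight on f1.
Legal moves: Kh3, Kg2, Kxh1, Kg1.
Count: 4.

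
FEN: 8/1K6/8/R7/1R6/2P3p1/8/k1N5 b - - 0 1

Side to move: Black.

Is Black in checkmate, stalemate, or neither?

checkmate

Black to move; black king on a1.
In check: yes, from the white rook on a5.
King squares — b1: attacked by Rb4; a2: attacked by Nc1; b2: attacked by Rb4.
Legal moves for Black: none.
In check with no legal moves → checkmate.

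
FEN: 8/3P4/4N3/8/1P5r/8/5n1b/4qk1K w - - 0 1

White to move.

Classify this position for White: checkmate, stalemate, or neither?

checkmate

White to move; white king on h1.
In check: yes, from the black knight on f2.
King squares — g1: attacked by Kf1; g2: attacked by Kf1; h2: attacked by Rh4.
Legal moves for White: none.
In check with no legal moves → checkmate.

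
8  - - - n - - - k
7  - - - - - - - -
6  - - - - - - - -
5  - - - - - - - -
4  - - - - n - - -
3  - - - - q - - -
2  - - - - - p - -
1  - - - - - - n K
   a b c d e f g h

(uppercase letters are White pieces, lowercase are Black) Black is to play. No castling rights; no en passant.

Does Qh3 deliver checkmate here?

yes

After Qh3: white king on h1; in check: yes, from the black queen on h3.
King squares — g1: attacked by Pf2; g2: attacked by Qh3; h2: attacked by Qh3.
White has no legal moves → checkmate.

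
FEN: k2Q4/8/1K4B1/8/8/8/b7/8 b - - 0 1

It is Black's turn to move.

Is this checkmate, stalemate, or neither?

checkmate

Black to move; black king on a8.
In check: yes, from the white queen on d8.
King squares — a7: attacked by Kb6; b7: attacked by Kb6; b8: attacked by Qd8.
Legal moves for Black: none.
In check with no legal moves → checkmate.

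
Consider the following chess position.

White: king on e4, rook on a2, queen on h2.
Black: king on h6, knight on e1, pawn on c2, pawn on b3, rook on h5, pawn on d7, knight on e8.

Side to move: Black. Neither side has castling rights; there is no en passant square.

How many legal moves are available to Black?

22

Black to move; king on h6.
In check: no.
Legal moves: Ng7, Nc7, Nf6+, Nd6+, Kh7, Kg7, Kg6, Kg5, Rh4+, Rh3, Rxh2, Nf3, Nd3, Ng2, bxa2, d6, b2, c1=Q, c1=R, c1=B, c1=N, d5+.
Count: 22.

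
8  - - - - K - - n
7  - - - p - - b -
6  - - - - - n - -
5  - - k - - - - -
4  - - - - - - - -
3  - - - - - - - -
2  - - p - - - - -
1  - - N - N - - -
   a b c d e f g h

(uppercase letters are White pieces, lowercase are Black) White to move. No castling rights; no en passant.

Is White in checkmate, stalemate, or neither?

neither

White to move; white king on e8.
In check: yes, from the black knight on f6.
King squares — d7: attacked by Nf6; e7: available; f7: attacked by Nh8; d8: available; f8: attacked by Bg7.
Legal moves for White: Kd8, Ke7.
White is in check but has 2 legal moves → neither.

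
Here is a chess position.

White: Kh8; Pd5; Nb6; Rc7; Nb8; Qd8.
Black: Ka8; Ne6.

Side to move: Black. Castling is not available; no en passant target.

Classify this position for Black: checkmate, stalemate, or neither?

checkmate

Black to move; black king on a8.
In check: yes, from the white knight on b6.
King squares — a7: attacked by Rc7; b7: attacked by Rc7; b8: attacked by Qd8.
Legal moves for Black: none.
In check with no legal moves → checkmate.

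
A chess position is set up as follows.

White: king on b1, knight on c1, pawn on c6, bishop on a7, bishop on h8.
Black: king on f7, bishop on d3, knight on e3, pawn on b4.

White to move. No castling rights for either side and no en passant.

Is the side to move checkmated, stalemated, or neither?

neither

White to move; white king on b1.
In check: yes, from the black bishop on d3.
Legal moves for White: Kb2, Ka2, Ka1, Nxd3.
White is in check but has 4 legal moves → neither.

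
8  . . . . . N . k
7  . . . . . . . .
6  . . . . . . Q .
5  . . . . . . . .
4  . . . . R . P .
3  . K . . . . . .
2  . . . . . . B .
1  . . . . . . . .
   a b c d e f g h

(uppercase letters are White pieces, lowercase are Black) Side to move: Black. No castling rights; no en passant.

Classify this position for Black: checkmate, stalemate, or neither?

Black to move; black king on h8.
In check: no.
King squares — g7: attacked by Qg6; h7: attacked by Qg6; g8: attacked by Qg6.
Legal moves for Black: none.
Not in check and no legal moves → stalemate.

stalemate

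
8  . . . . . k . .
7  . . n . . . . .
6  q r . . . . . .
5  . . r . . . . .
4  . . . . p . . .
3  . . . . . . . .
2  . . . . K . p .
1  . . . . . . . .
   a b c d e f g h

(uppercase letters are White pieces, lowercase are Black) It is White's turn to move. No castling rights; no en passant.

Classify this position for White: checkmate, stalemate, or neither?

White to move; white king on e2.
In check: yes, from the black queen on a6.
Legal moves for White: Ke3, Kf2, Kd2, Ke1, Kd1.
White is in check but has 5 legal moves → neither.

neither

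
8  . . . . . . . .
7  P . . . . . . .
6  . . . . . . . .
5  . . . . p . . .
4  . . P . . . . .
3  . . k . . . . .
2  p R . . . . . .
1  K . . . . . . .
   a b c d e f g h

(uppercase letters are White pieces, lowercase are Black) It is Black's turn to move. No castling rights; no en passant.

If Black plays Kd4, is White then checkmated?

After Kd4: white king on a1; in check: no.
White is not in check, so this cannot be checkmate.

no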